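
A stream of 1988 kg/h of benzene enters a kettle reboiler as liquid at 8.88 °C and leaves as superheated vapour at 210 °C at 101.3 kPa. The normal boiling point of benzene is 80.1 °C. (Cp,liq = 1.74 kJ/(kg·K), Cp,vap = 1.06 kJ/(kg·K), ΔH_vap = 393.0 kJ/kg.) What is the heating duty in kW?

liquid 8.88→80.1 °C: 123.92 kJ/kg
vaporisation at 80.1 °C: 393 kJ/kg
vapour 80.1→210 °C: 137.69 kJ/kg
Δh = 123.92 + 393 + 137.69 = 654.62 kJ/kg
Q = ṁ·Δh = 1988 kg/h × 654.62 kJ/kg = 1.3014e+06 kJ/h
|Q| = 361.49 kW

Q = 361 kW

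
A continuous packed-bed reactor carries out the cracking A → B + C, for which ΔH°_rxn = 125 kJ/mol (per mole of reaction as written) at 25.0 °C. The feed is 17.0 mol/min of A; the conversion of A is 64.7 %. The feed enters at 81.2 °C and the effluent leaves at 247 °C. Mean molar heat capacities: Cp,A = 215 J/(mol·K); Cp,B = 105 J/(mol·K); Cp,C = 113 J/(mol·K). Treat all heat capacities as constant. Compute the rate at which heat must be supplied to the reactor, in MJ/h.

Q_in = 119 MJ/h

Extent of reaction ξ = 0.647 × 17.0 = 10.999 mol/min
Reaction term: ξ·ΔH°_rxn = 10.999 × 125 = 1374.9 kJ/min
Sensible, feed 81.2→25 °C: -205.41 kJ/min
Outlet flows (mol/min): A 6.001, B 10.999, C 10.999
Sensible, products 25→247 °C: 818.74 kJ/min
Q = ΔH = 1988.2 kJ/min = 33.137 kW
Heat supplied = 119.29 MJ/h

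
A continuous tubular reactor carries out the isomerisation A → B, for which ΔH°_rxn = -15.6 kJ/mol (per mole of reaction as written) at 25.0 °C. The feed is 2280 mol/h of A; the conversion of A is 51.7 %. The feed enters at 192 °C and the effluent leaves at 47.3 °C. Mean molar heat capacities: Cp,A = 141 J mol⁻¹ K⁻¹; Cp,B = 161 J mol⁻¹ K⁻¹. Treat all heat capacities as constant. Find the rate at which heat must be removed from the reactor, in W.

Q_out = 17900 W

Extent of reaction ξ = 0.517 × 2280 = 1178.8 mol/h
Reaction term: ξ·ΔH°_rxn = 1178.8 × -15.6 = -18389 kJ/h
Sensible, feed 192→25 °C: -53687 kJ/h
Outlet flows (mol/h): A 1101.2, B 1178.8
Sensible, products 25→47.3 °C: 7694.7 kJ/h
Q = ΔH = -64381 kJ/h = -17.884 kW
Heat removed = 17884 W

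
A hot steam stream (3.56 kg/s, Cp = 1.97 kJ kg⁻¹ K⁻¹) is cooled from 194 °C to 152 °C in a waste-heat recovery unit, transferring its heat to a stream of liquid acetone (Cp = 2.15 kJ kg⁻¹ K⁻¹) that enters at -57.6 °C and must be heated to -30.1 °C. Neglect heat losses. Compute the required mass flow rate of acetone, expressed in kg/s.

ṁ_c = 4.98 kg/s

Heat released by hot stream: Q = 3.56 × 1.97 × (194 − 152) = 294.55 kJ/s
Energy balance on cold side (adiabatic exchanger): Q = ṁ_c·Cp_c·(T_c,out − T_c,in)
ṁ_c = 294.55 / [2.15 × (-30.1 − -57.6)] = 4.9819 kg/s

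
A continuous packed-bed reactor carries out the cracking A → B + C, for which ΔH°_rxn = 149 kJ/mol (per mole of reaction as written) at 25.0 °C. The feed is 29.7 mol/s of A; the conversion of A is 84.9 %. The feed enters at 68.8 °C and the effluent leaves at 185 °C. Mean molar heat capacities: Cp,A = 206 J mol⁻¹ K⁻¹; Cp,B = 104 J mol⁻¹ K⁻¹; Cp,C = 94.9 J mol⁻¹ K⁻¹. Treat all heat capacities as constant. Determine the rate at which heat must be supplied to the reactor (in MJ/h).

Q_in = 16000 MJ/h

Extent of reaction ξ = 0.849 × 29.7 = 25.215 mol/s
Reaction term: ξ·ΔH°_rxn = 25.215 × 149 = 3757.1 kJ/s
Sensible, feed 68.8→25 °C: -267.98 kJ/s
Outlet flows (mol/s): A 4.4847, B 25.215, C 25.215
Sensible, products 25→185 °C: 950.27 kJ/s
Q = ΔH = 4439.4 kJ/s = 4439.4 kW
Heat supplied = 15982 MJ/h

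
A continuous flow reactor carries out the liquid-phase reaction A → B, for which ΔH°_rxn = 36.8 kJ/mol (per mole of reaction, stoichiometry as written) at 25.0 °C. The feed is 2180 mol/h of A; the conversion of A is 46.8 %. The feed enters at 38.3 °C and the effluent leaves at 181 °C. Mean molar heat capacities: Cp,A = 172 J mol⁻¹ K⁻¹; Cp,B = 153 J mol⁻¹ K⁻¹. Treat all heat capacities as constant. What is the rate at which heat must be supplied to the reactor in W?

Q_in = 24500 W

Extent of reaction ξ = 0.468 × 2180 = 1020.2 mol/h
Reaction term: ξ·ΔH°_rxn = 1020.2 × 36.8 = 37545 kJ/h
Sensible, feed 38.3→25 °C: -4987 kJ/h
Outlet flows (mol/h): A 1159.8, B 1020.2
Sensible, products 25→181 °C: 55470 kJ/h
Q = ΔH = 88028 kJ/h = 24.452 kW
Heat supplied = 24452 W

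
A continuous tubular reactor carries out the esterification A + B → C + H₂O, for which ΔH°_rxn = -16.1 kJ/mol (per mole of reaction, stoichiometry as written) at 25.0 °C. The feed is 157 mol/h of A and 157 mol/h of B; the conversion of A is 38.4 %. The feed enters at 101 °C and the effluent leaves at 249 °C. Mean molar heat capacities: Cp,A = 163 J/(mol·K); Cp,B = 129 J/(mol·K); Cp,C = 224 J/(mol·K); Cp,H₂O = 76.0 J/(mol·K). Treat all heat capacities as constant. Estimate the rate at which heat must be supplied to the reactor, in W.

Q_in = 1650 W

Extent of reaction ξ = 0.384 × 157 = 60.288 mol/h
Reaction term: ξ·ΔH°_rxn = 60.288 × -16.1 = -970.64 kJ/h
Sensible, feed 101→25 °C: -3484.1 kJ/h
Outlet flows (mol/h): A 96.712, B 96.712, C 60.288, H₂O 60.288
Sensible, products 25→249 °C: 10377 kJ/h
Q = ΔH = 5922.3 kJ/h = 1.6451 kW
Heat supplied = 1645.1 W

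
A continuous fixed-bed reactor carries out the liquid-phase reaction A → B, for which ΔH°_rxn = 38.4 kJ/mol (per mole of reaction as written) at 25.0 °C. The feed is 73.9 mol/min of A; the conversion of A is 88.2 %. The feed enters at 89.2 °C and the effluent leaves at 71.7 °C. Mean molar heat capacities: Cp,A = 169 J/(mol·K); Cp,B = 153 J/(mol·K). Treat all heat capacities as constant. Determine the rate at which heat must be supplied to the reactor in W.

Q_in = 37300 W

Extent of reaction ξ = 0.882 × 73.9 = 65.18 mol/min
Reaction term: ξ·ΔH°_rxn = 65.18 × 38.4 = 2502.9 kJ/min
Sensible, feed 89.2→25 °C: -801.8 kJ/min
Outlet flows (mol/min): A 8.7202, B 65.18
Sensible, products 25→71.7 °C: 534.54 kJ/min
Q = ΔH = 2235.6 kJ/min = 37.261 kW
Heat supplied = 37261 W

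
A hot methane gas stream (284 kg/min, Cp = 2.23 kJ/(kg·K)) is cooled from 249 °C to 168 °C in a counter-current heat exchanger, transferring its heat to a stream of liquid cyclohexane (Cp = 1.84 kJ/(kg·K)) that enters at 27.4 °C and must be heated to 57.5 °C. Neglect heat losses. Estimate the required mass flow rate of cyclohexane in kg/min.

Heat released by hot stream: Q = 284 × 2.23 × (249 − 168) = 51299 kJ/min
Energy balance on cold side (adiabatic exchanger): Q = ṁ_c·Cp_c·(T_c,out − T_c,in)
ṁ_c = 51299 / [1.84 × (57.5 − 27.4)] = 926.24 kg/min

ṁ_c = 926 kg/min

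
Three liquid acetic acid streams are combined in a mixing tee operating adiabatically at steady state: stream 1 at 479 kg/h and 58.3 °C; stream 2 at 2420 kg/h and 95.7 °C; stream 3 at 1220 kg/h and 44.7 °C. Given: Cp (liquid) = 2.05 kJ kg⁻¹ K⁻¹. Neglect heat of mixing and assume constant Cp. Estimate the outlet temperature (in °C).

Energy balance with Q = 0: Σ ṁᵢCp,ᵢ(T_out − Tᵢ) = 0
T_out = Σ ṁᵢCp,ᵢTᵢ / Σ ṁᵢCp,ᵢ
      = 643810 / 8444 = 76.245 °C

T_out = 76.2 °C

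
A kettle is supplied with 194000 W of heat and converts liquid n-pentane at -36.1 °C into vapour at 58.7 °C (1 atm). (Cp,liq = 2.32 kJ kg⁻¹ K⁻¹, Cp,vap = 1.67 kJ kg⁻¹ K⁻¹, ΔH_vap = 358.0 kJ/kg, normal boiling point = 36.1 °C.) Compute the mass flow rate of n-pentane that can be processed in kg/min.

Δh = 2.32×(36.1−-36.1) + 358.0 + 1.67×(58.7−36.1) = 563.25 kJ/kg
Q = 194000 W = 194 kJ/s = 11640 kJ/min
ṁ = Q/Δh = 11640 / 563.25 = 20.666 kg/min

ṁ = 20.7 kg/min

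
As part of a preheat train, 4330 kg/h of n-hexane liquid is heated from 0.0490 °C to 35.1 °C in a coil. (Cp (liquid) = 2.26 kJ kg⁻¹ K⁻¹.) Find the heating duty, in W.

Q = ṁ·Cp·ΔT = 4330 × 2.26 × (35.1 − 0.0490) = 343000 kJ/h
Converting: 343000 / 3600 s = 95.278 kW
Heating duty = 95278 W

Q = 95300 W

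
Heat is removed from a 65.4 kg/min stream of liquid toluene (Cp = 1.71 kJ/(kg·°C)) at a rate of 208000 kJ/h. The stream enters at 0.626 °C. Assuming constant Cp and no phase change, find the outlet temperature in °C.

Q = 208000 kJ/h = 3466.7 kJ/min
ΔT = Q/(ṁ·Cp) = 3466.7/(65.4×1.71) = 30.998 K
T_out = 0.626 − 30.998 = -30.372 °C

T_out = -30.4 °C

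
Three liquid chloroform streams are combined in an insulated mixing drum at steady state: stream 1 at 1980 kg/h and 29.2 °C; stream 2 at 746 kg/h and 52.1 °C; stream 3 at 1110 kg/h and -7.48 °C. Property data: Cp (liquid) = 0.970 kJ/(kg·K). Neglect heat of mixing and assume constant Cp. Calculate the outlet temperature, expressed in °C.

Energy balance with Q = 0: Σ ṁᵢCp,ᵢ(T_out − Tᵢ) = 0
T_out = Σ ṁᵢCp,ᵢTᵢ / Σ ṁᵢCp,ᵢ
      = 85728 / 3720.9 = 23.04 °C

T_out = 23.0 °C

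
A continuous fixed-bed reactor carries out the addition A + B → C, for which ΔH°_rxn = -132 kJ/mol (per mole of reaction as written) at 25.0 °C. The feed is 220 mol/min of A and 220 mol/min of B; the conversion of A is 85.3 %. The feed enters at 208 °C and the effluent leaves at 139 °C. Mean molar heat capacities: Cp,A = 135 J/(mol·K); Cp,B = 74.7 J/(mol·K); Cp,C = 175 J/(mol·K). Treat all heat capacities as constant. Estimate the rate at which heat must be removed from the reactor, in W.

Q_out = 478000 W

Extent of reaction ξ = 0.853 × 220 = 187.66 mol/min
Reaction term: ξ·ΔH°_rxn = 187.66 × -132 = -24771 kJ/min
Sensible, feed 208→25 °C: -8442.5 kJ/min
Outlet flows (mol/min): A 32.34, B 32.34, C 187.66
Sensible, products 25→139 °C: 4516.9 kJ/min
Q = ΔH = -28697 kJ/min = -478.28 kW
Heat removed = 478280 W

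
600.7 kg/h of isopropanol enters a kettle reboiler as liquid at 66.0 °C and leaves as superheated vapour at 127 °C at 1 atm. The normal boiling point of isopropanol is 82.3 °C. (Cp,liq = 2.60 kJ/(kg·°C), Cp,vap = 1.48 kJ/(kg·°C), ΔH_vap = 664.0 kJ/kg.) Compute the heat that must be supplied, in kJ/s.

liquid 66.0→82.3 °C: 42.38 kJ/kg
vaporisation at 82.3 °C: 664 kJ/kg
vapour 82.3→127 °C: 66.156 kJ/kg
Δh = 42.38 + 664 + 66.156 = 772.54 kJ/kg
Q = ṁ·Δh = 600.7 kg/h × 772.54 kJ/kg = 464060 kJ/h
|Q| = 128.91 kW

Q = 129 kJ/s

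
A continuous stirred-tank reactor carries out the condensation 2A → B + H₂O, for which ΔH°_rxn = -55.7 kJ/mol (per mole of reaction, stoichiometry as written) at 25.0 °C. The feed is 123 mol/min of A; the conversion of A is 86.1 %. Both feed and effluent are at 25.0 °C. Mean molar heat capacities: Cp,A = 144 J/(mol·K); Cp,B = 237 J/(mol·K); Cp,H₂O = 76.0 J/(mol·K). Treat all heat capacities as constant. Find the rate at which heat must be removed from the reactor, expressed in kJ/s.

Extent of reaction ξ = 0.861 × 123 / 2 = 52.951 mol/min
Reaction term: ξ·ΔH°_rxn = 52.951 × -55.7 = -2949.4 kJ/min
Q = ΔH = -2949.4 kJ/min = -49.157 kW
Heat removed = 49.157 kJ/s

Q_out = 49.2 kJ/s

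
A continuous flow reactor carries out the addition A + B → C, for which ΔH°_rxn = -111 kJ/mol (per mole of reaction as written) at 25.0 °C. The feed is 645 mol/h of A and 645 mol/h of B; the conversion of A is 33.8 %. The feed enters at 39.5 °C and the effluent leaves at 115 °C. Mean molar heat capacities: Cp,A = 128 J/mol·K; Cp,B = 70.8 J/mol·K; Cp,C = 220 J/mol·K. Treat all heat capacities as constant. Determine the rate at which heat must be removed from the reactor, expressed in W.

Q_out = 3920 W

Extent of reaction ξ = 0.338 × 645 = 218.01 mol/h
Reaction term: ξ·ΔH°_rxn = 218.01 × -111 = -24199 kJ/h
Sensible, feed 39.5→25 °C: -1859.3 kJ/h
Outlet flows (mol/h): A 426.99, B 426.99, C 218.01
Sensible, products 25→115 °C: 11956 kJ/h
Q = ΔH = -14102 kJ/h = -3.9172 kW
Heat removed = 3917.2 W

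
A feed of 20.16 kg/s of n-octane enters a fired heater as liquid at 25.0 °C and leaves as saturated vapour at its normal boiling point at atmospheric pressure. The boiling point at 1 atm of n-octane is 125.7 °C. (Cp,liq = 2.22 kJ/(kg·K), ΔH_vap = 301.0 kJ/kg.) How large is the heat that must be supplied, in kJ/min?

liquid 25.0→125.7 °C: 223.55 kJ/kg
vaporisation at 125.7 °C: 301 kJ/kg
Δh = 223.55 + 301 = 524.55 kJ/kg
Q = ṁ·Δh = 20.16 kg/s × 524.55 kJ/kg = 10575 kJ/s
|Q| = 10575 kW = 634500 kJ/min

Q = 635000 kJ/min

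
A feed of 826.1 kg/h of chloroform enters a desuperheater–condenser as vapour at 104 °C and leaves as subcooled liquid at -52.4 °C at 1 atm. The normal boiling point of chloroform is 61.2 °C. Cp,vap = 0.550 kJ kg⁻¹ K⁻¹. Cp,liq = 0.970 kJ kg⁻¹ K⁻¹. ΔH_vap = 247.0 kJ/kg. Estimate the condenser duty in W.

Q_c = 87400 W

vapour 104→61.2 °C: -23.54 kJ/kg
condensation at 61.2 °C: -247 kJ/kg
liquid 61.2→-52.4 °C: -110.19 kJ/kg
Δh = -23.54 + -247 + -110.19 = -380.73 kJ/kg
Q = ṁ·Δh = 826.1 kg/h × -380.73 kJ/kg = -314520 kJ/h
|Q| = 87.367 kW = 87367 W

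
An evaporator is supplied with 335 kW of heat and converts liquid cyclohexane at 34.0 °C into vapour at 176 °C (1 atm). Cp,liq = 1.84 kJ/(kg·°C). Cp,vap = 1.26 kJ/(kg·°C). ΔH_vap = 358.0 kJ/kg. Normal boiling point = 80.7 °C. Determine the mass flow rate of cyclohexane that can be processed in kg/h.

Δh = 1.84×(80.7−34.0) + 358.0 + 1.26×(176−80.7) = 564.01 kJ/kg
Q = 335 kW = 335 kJ/s = 1.206e+06 kJ/h
ṁ = Q/Δh = 1.206e+06 / 564.01 = 2138.3 kg/h

ṁ = 2140 kg/h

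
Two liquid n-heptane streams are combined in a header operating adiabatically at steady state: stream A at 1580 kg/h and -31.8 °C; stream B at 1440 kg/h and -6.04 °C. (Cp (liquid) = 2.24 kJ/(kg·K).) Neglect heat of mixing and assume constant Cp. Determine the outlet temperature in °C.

T_out = -19.5 °C

Energy balance with Q = 0: Σ ṁᵢCp,ᵢ(T_out − Tᵢ) = 0
Σ ṁᵢCp,ᵢTᵢ = 1580×2.24×-31.8 + 1440×2.24×-6.04 = -132030
Σ ṁᵢCp,ᵢ = 1580×2.24 + 1440×2.24 = 6764.8
T_out = -132030 / 6764.8 = -19.517 °C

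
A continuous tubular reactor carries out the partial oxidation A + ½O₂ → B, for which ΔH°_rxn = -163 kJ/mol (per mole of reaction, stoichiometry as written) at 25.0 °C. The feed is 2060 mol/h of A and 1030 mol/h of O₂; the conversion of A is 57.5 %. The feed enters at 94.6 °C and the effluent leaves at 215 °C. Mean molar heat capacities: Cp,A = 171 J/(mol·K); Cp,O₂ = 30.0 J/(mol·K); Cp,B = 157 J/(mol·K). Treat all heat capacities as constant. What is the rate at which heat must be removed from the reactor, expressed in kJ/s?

Q_out = 42.6 kJ/s

Extent of reaction ξ = 0.575 × 2060 = 1184.5 mol/h
Reaction term: ξ·ΔH°_rxn = 1184.5 × -163 = -193070 kJ/h
Sensible, feed 94.6→25 °C: -26668 kJ/h
Outlet flows (mol/h): A 875.5, O₂ 437.75, B 1184.5
Sensible, products 25→215 °C: 66274 kJ/h
Q = ΔH = -153470 kJ/h = -42.63 kW
Heat removed = 42.63 kJ/s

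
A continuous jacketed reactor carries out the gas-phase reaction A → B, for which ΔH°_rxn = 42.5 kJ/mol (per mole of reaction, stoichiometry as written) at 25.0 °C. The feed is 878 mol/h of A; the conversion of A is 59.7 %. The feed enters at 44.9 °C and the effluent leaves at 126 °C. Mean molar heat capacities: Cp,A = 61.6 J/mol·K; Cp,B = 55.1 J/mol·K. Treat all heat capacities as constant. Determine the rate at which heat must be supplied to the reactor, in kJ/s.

Q_in = 7.31 kJ/s

Extent of reaction ξ = 0.597 × 878 = 524.17 mol/h
Reaction term: ξ·ΔH°_rxn = 524.17 × 42.5 = 22277 kJ/h
Sensible, feed 44.9→25 °C: -1076.3 kJ/h
Outlet flows (mol/h): A 353.83, B 524.17
Sensible, products 25→126 °C: 5118.4 kJ/h
Q = ΔH = 26319 kJ/h = 7.3109 kW
Heat supplied = 7.3109 kJ/s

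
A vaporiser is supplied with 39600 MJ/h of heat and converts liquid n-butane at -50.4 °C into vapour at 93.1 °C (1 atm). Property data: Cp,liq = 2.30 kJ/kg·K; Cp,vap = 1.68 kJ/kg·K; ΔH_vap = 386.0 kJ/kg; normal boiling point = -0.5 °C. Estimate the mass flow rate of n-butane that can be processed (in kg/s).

ṁ = 16.7 kg/s

Δh = 2.30×(-0.5−-50.4) + 386.0 + 1.68×(93.1−-0.5) = 658.02 kJ/kg
Q = 39600 MJ/h = 11000 kJ/s = 11000 kJ/s
ṁ = Q/Δh = 11000 / 658.02 = 16.717 kg/s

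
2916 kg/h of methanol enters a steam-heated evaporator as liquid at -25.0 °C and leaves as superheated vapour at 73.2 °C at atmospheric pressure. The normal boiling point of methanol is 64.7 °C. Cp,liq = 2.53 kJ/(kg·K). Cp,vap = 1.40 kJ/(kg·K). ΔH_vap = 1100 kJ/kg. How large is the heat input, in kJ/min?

liquid -25.0→64.7 °C: 226.94 kJ/kg
vaporisation at 64.7 °C: 1100 kJ/kg
vapour 64.7→73.2 °C: 11.9 kJ/kg
Δh = 226.94 + 1100 + 11.9 = 1338.8 kJ/kg
Q = ṁ·Δh = 2916 kg/h × 1338.8 kJ/kg = 3.9041e+06 kJ/h
|Q| = 1084.5 kW = 65068 kJ/min

Q = 65100 kJ/min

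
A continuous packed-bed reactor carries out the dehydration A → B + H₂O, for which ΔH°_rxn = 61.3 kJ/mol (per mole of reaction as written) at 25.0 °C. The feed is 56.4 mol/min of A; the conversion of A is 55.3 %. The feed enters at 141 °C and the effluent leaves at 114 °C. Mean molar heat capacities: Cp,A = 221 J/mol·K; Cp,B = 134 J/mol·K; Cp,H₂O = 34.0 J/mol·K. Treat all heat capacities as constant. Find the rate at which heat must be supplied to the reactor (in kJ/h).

Extent of reaction ξ = 0.553 × 56.4 = 31.189 mol/min
Reaction term: ξ·ΔH°_rxn = 31.189 × 61.3 = 1911.9 kJ/min
Sensible, feed 141→25 °C: -1445.9 kJ/min
Outlet flows (mol/min): A 25.211, B 31.189, H₂O 31.189
Sensible, products 25→114 °C: 962.21 kJ/min
Q = ΔH = 1428.2 kJ/min = 23.804 kW
Heat supplied = 85694 kJ/h

Q_in = 85700 kJ/h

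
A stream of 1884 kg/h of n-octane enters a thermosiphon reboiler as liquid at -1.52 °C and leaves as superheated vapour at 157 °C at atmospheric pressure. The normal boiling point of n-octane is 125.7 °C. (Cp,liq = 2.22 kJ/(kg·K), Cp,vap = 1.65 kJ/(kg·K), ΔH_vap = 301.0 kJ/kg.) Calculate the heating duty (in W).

Q = 332000 W

liquid -1.52→125.7 °C: 282.43 kJ/kg
vaporisation at 125.7 °C: 301 kJ/kg
vapour 125.7→157 °C: 51.645 kJ/kg
Δh = 282.43 + 301 + 51.645 = 635.07 kJ/kg
Q = ṁ·Δh = 1884 kg/h × 635.07 kJ/kg = 1.1965e+06 kJ/h
|Q| = 332.36 kW = 332360 W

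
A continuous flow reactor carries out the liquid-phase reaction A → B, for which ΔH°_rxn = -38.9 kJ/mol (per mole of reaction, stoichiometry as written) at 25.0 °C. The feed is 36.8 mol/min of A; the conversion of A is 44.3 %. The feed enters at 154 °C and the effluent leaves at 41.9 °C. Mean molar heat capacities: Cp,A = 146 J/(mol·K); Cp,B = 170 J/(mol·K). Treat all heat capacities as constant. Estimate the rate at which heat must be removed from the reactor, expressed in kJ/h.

Extent of reaction ξ = 0.443 × 36.8 = 16.302 mol/min
Reaction term: ξ·ΔH°_rxn = 16.302 × -38.9 = -634.16 kJ/min
Sensible, feed 154→25 °C: -693.09 kJ/min
Outlet flows (mol/min): A 20.498, B 16.302
Sensible, products 25→41.9 °C: 97.413 kJ/min
Q = ΔH = -1229.8 kJ/min = -20.497 kW
Heat removed = 73791 kJ/h

Q_out = 73800 kJ/h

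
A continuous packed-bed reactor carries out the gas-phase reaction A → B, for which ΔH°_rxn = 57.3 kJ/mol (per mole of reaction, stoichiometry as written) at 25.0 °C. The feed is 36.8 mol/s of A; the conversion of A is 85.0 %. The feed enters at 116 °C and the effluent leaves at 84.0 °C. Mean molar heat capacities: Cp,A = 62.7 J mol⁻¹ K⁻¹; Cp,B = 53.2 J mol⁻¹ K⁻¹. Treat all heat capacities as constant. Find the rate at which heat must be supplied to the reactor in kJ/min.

Q_in = 102000 kJ/min

Extent of reaction ξ = 0.850 × 36.8 = 31.28 mol/s
Reaction term: ξ·ΔH°_rxn = 31.28 × 57.3 = 1792.3 kJ/s
Sensible, feed 116→25 °C: -209.97 kJ/s
Outlet flows (mol/s): A 5.52, B 31.28
Sensible, products 25→84.0 °C: 118.6 kJ/s
Q = ΔH = 1701 kJ/s = 1701 kW
Heat supplied = 102060 kJ/min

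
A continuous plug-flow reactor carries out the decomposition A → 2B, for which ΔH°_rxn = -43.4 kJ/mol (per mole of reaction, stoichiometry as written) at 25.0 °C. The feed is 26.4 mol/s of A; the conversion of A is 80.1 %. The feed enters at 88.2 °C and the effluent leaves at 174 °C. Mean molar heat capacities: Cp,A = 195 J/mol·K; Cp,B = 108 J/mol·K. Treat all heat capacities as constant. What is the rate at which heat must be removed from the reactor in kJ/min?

Extent of reaction ξ = 0.801 × 26.4 = 21.146 mol/s
Reaction term: ξ·ΔH°_rxn = 21.146 × -43.4 = -917.75 kJ/s
Sensible, feed 88.2→25 °C: -325.35 kJ/s
Outlet flows (mol/s): A 5.2536, B 42.293
Sensible, products 25→174 °C: 833.22 kJ/s
Q = ΔH = -409.89 kJ/s = -409.89 kW
Heat removed = 24593 kJ/min

Q_out = 24600 kJ/min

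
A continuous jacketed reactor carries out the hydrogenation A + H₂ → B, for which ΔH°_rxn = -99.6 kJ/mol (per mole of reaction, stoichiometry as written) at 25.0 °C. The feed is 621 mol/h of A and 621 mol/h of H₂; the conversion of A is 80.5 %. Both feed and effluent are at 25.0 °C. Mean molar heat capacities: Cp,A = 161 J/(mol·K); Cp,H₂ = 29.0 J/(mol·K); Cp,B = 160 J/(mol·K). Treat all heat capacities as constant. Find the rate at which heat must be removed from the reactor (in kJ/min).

Q_out = 830 kJ/min

Extent of reaction ξ = 0.805 × 621 = 499.91 mol/h
Reaction term: ξ·ΔH°_rxn = 499.91 × -99.6 = -49791 kJ/h
Q = ΔH = -49791 kJ/h = -13.831 kW
Heat removed = 829.84 kJ/min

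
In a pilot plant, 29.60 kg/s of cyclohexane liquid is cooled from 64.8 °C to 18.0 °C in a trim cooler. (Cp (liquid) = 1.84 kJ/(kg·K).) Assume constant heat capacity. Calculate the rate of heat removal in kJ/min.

Q = ṁ·Cp·ΔT = 29.60 × 1.84 × (18.0 − 64.8) = -2548.9 kJ/s
Cooling duty = 152930 kJ/min

Q_c = 153000 kJ/min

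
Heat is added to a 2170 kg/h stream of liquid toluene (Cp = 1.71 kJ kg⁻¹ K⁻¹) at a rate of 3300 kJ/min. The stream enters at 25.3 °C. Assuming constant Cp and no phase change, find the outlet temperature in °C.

Q = 3300 kJ/min = 198000 kJ/h
ΔT = Q/(ṁ·Cp) = 198000/(2170×1.71) = 53.359 K
T_out = 25.3 + 53.359 = 78.659 °C

T_out = 78.7 °C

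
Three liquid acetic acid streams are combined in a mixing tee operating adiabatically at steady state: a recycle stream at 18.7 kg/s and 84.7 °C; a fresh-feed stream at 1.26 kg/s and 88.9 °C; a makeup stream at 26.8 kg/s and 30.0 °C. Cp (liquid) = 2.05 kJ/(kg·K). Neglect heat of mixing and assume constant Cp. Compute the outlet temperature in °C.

No heat crosses the boundary, so H_out = H_in.
Σ ṁᵢCp,ᵢTᵢ = 18.7×2.05×84.7 + 1.26×2.05×88.9 + 26.8×2.05×30.0 = 5124.8
Σ ṁᵢCp,ᵢ = 18.7×2.05 + 1.26×2.05 + 26.8×2.05 = 95.858
T_out = 5124.8 / 95.858 = 53.462 °C

T_out = 53.5 °C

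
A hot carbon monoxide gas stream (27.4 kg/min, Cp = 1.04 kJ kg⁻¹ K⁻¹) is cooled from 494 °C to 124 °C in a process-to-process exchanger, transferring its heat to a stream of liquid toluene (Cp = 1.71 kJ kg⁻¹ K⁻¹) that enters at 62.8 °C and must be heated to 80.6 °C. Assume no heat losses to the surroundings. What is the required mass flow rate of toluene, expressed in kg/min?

ṁ_c = 346 kg/min

Heat released by hot stream: Q = 27.4 × 1.04 × (494 − 124) = 10544 kJ/min
Energy balance on cold side (adiabatic exchanger): Q = ṁ_c·Cp_c·(T_c,out − T_c,in)
ṁ_c = 10544 / [1.71 × (80.6 − 62.8)] = 346.39 kg/min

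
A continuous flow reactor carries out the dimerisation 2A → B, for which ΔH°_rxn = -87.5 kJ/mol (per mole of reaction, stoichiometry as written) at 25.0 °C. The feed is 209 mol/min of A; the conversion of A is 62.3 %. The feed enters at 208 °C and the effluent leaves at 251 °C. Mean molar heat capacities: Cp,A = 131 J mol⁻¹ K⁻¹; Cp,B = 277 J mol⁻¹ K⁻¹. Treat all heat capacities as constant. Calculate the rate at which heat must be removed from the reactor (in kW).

Q_out = 71.6 kW

Extent of reaction ξ = 0.623 × 209 / 2 = 65.103 mol/min
Reaction term: ξ·ΔH°_rxn = 65.103 × -87.5 = -5696.6 kJ/min
Sensible, feed 208→25 °C: -5010.4 kJ/min
Outlet flows (mol/min): A 78.793, B 65.103
Sensible, products 25→251 °C: 6408.4 kJ/min
Q = ΔH = -4298.6 kJ/min = -71.643 kW
Heat removed = 71.643 kW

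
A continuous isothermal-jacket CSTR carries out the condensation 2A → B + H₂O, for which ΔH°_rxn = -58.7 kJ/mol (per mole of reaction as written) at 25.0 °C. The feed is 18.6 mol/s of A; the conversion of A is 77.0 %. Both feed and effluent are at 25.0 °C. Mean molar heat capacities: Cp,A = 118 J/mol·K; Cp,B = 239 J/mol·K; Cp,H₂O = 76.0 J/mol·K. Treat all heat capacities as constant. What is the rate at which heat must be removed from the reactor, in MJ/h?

Extent of reaction ξ = 0.770 × 18.6 / 2 = 7.161 mol/s
Reaction term: ξ·ΔH°_rxn = 7.161 × -58.7 = -420.35 kJ/s
Q = ΔH = -420.35 kJ/s = -420.35 kW
Heat removed = 1513.3 MJ/h

Q_out = 1510 MJ/h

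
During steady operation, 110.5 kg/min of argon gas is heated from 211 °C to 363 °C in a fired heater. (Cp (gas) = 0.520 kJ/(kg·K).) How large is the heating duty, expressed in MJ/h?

Q = ṁ·Cp·ΔT = 110.5 × 0.520 × (363 − 211) = 8733.9 kJ/min
Converting: 8733.9 / 60 s = 145.57 kW
Heating duty = 524.04 MJ/h

Q = 524 MJ/h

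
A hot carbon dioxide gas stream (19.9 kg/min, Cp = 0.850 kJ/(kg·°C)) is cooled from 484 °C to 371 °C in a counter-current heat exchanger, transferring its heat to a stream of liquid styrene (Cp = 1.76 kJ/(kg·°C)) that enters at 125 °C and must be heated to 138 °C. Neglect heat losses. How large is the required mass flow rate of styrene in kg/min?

Heat released by hot stream: Q = 19.9 × 0.850 × (484 − 371) = 1911.4 kJ/min
Energy balance on cold side (adiabatic exchanger): Q = ṁ_c·Cp_c·(T_c,out − T_c,in)
ṁ_c = 1911.4 / [1.76 × (138 − 125)] = 83.54 kg/min

ṁ_c = 83.5 kg/min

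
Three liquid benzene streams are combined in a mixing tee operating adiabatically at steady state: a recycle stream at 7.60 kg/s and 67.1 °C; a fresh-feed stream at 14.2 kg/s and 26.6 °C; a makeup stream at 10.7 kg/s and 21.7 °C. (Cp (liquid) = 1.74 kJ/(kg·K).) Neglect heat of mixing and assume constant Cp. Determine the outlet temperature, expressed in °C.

No heat crosses the boundary, so H_out = H_in.
Σ ṁᵢCp,ᵢTᵢ = 7.60×1.74×67.1 + 14.2×1.74×26.6 + 10.7×1.74×21.7 = 1948.6
Σ ṁᵢCp,ᵢ = 7.60×1.74 + 14.2×1.74 + 10.7×1.74 = 56.55
T_out = 1948.6 / 56.55 = 34.458 °C

T_out = 34.5 °C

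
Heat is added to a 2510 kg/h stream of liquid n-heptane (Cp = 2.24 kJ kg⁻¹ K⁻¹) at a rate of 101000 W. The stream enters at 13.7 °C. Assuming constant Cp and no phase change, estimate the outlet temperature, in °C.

Q = 101000 W = 363600 kJ/h
ΔT = Q/(ṁ·Cp) = 363600/(2510×2.24) = 64.67 K
T_out = 13.7 + 64.67 = 78.37 °C

T_out = 78.4 °C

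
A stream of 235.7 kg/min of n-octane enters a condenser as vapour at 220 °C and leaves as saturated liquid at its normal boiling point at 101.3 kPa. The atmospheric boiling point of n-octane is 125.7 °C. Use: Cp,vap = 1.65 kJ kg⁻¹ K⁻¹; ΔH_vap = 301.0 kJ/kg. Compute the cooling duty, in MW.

Q_c = 1.79 MW

vapour 220→125.7 °C: -155.59 kJ/kg
condensation at 125.7 °C: -301 kJ/kg
Δh = -155.59 + -301 = -456.6 kJ/kg
Q = ṁ·Δh = 235.7 kg/min × -456.6 kJ/kg = -107620 kJ/min
|Q| = 1793.7 kW = 1.7937 MW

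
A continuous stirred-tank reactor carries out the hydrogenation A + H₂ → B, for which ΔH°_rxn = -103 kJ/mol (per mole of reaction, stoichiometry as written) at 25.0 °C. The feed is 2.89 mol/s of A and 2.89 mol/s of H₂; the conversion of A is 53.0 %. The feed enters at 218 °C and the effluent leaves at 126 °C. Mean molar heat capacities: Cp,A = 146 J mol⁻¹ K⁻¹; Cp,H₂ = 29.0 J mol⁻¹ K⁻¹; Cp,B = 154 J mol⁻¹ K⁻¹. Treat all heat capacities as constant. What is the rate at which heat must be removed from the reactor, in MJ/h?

Extent of reaction ξ = 0.530 × 2.89 = 1.5317 mol/s
Reaction term: ξ·ΔH°_rxn = 1.5317 × -103 = -157.77 kJ/s
Sensible, feed 218→25 °C: -97.61 kJ/s
Outlet flows (mol/s): A 1.3583, H₂ 1.3583, B 1.5317
Sensible, products 25→126 °C: 47.832 kJ/s
Q = ΔH = -207.54 kJ/s = -207.54 kW
Heat removed = 747.15 MJ/h

Q_out = 747 MJ/h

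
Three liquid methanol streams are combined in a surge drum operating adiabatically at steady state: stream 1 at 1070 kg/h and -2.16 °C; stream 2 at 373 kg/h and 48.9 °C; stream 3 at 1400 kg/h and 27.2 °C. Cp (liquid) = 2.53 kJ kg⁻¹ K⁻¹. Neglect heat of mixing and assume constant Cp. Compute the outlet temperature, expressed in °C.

Adiabatic, steady state ⇒ Σ ṁᵢCp,ᵢ(T_out − Tᵢ) = 0
Σ ṁᵢCp,ᵢTᵢ = 1070×2.53×-2.16 + 373×2.53×48.9 + 1400×2.53×27.2 = 136640
Σ ṁᵢCp,ᵢ = 1070×2.53 + 373×2.53 + 1400×2.53 = 7192.8
T_out = 136640 / 7192.8 = 18.997 °C

T_out = 19.0 °C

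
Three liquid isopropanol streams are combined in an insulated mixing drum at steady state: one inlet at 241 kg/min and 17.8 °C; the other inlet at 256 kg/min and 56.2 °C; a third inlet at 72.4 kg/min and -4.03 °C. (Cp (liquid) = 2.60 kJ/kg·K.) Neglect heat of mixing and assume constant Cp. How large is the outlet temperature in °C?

Energy balance with Q = 0: Σ ṁᵢCp,ᵢ(T_out − Tᵢ) = 0
Σ ṁᵢCp,ᵢTᵢ = 241×2.60×17.8 + 256×2.60×56.2 + 72.4×2.60×-4.03 = 47802
Σ ṁᵢCp,ᵢ = 241×2.60 + 256×2.60 + 72.4×2.60 = 1480.4
T_out = 47802 / 1480.4 = 32.289 °C

T_out = 32.3 °C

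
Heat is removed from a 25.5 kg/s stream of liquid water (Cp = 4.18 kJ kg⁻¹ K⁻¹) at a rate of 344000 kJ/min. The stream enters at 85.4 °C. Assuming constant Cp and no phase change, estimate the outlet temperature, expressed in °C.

Q = 344000 kJ/min = 5733.3 kJ/s
ΔT = Q/(ṁ·Cp) = 5733.3/(25.5×4.18) = 53.789 K
T_out = 85.4 − 53.789 = 31.611 °C

T_out = 31.6 °C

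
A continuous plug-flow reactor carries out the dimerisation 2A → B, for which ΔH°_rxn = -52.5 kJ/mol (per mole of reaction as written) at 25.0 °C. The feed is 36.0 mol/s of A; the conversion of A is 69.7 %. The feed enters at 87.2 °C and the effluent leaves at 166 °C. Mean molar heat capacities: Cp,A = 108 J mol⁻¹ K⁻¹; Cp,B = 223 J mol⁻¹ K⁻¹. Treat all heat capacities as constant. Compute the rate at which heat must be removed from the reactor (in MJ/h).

Q_out = 1220 MJ/h

Extent of reaction ξ = 0.697 × 36.0 / 2 = 12.546 mol/s
Reaction term: ξ·ΔH°_rxn = 12.546 × -52.5 = -658.66 kJ/s
Sensible, feed 87.2→25 °C: -241.83 kJ/s
Outlet flows (mol/s): A 10.908, B 12.546
Sensible, products 25→166 °C: 560.59 kJ/s
Q = ΔH = -339.91 kJ/s = -339.91 kW
Heat removed = 1223.7 MJ/h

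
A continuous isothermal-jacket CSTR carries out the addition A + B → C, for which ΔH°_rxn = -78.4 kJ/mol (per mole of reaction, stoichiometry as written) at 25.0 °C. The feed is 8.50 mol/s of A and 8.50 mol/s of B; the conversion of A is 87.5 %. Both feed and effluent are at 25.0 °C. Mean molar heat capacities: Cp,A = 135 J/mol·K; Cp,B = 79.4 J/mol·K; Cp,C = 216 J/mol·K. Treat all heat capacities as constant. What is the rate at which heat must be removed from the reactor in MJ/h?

Q_out = 2100 MJ/h

Extent of reaction ξ = 0.875 × 8.50 = 7.4375 mol/s
Reaction term: ξ·ΔH°_rxn = 7.4375 × -78.4 = -583.1 kJ/s
Q = ΔH = -583.1 kJ/s = -583.1 kW
Heat removed = 2099.2 MJ/h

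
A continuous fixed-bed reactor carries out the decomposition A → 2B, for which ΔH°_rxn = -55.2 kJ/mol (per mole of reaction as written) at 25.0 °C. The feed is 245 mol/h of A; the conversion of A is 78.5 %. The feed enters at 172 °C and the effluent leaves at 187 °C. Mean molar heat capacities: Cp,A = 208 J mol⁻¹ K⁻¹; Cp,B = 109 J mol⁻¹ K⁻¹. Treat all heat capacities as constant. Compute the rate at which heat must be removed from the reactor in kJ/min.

Q_out = 159 kJ/min

Extent of reaction ξ = 0.785 × 245 = 192.33 mol/h
Reaction term: ξ·ΔH°_rxn = 192.33 × -55.2 = -10616 kJ/h
Sensible, feed 172→25 °C: -7491.1 kJ/h
Outlet flows (mol/h): A 52.675, B 384.65
Sensible, products 25→187 °C: 8567.1 kJ/h
Q = ΔH = -9540.4 kJ/h = -2.6501 kW
Heat removed = 159.01 kJ/min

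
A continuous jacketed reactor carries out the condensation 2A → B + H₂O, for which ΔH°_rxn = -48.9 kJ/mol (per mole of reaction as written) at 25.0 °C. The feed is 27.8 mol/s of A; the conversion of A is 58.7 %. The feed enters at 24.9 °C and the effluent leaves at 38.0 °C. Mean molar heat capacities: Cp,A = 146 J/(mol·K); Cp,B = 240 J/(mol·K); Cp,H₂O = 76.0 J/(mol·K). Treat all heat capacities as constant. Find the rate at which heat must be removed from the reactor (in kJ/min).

Q_out = 20600 kJ/min

Extent of reaction ξ = 0.587 × 27.8 / 2 = 8.1593 mol/s
Reaction term: ξ·ΔH°_rxn = 8.1593 × -48.9 = -398.99 kJ/s
Sensible, feed 24.9→25 °C: 0.40588 kJ/s
Outlet flows (mol/s): A 11.481, B 8.1593, H₂O 8.1593
Sensible, products 25→38.0 °C: 55.31 kJ/s
Q = ΔH = -343.27 kJ/s = -343.27 kW
Heat removed = 20596 kJ/min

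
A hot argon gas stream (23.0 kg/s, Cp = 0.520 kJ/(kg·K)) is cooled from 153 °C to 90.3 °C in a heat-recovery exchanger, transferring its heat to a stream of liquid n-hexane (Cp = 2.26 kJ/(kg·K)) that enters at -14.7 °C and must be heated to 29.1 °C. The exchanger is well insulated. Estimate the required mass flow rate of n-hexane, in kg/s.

ṁ_c = 7.58 kg/s

Heat released by hot stream: Q = 23.0 × 0.520 × (153 − 90.3) = 749.89 kJ/s
Energy balance on cold side (adiabatic exchanger): Q = ṁ_c·Cp_c·(T_c,out − T_c,in)
ṁ_c = 749.89 / [2.26 × (29.1 − -14.7)] = 7.5756 kg/s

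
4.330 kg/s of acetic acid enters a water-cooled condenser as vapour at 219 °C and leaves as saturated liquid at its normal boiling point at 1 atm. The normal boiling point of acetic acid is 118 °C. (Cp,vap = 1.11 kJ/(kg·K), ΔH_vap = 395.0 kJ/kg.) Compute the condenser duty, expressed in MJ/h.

Q_c = 7900 MJ/h

vapour 219→118 °C: -112.11 kJ/kg
condensation at 118 °C: -395 kJ/kg
Δh = -112.11 + -395 = -507.11 kJ/kg
Q = ṁ·Δh = 4.330 kg/s × -507.11 kJ/kg = -2195.8 kJ/s
|Q| = 2195.8 kW = 7904.8 MJ/h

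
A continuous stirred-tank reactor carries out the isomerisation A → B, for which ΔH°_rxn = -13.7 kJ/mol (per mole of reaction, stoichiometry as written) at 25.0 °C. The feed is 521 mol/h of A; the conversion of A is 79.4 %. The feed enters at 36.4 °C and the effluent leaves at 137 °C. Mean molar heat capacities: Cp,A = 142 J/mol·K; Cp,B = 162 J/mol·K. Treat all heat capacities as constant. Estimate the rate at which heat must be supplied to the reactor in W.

Extent of reaction ξ = 0.794 × 521 = 413.67 mol/h
Reaction term: ξ·ΔH°_rxn = 413.67 × -13.7 = -5667.3 kJ/h
Sensible, feed 36.4→25 °C: -843.39 kJ/h
Outlet flows (mol/h): A 107.33, B 413.67
Sensible, products 25→137 °C: 9212.6 kJ/h
Q = ΔH = 2701.9 kJ/h = 0.75052 kW
Heat supplied = 750.52 W

Q_in = 751 W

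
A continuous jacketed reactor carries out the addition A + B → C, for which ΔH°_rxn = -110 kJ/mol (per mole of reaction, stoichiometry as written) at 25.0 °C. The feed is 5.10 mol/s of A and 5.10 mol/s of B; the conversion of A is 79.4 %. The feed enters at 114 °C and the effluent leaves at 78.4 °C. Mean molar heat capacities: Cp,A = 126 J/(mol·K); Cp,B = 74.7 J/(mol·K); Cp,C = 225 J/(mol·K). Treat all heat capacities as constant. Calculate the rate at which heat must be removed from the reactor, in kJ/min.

Q_out = 28600 kJ/min

Extent of reaction ξ = 0.794 × 5.10 = 4.0494 mol/s
Reaction term: ξ·ΔH°_rxn = 4.0494 × -110 = -445.43 kJ/s
Sensible, feed 114→25 °C: -91.098 kJ/s
Outlet flows (mol/s): A 1.0506, B 1.0506, C 4.0494
Sensible, products 25→78.4 °C: 59.913 kJ/s
Q = ΔH = -476.62 kJ/s = -476.62 kW
Heat removed = 28597 kJ/min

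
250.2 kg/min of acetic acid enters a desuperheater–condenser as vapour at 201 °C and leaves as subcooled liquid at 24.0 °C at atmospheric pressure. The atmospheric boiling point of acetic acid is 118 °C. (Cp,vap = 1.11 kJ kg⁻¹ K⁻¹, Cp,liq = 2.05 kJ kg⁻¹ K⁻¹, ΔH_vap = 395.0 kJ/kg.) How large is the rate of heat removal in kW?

vapour 201→118 °C: -92.13 kJ/kg
condensation at 118 °C: -395 kJ/kg
liquid 118→24.0 °C: -192.7 kJ/kg
Δh = -92.13 + -395 + -192.7 = -679.83 kJ/kg
Q = ṁ·Δh = 250.2 kg/min × -679.83 kJ/kg = -170090 kJ/min
|Q| = 2834.9 kW

Q_c = 2830 kW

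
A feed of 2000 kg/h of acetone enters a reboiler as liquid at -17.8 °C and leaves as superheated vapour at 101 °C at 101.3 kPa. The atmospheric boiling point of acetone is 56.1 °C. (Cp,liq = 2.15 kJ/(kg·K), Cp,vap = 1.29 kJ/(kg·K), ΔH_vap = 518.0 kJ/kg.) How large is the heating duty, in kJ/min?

Q = 24500 kJ/min

liquid -17.8→56.1 °C: 158.89 kJ/kg
vaporisation at 56.1 °C: 518 kJ/kg
vapour 56.1→101 °C: 57.921 kJ/kg
Δh = 158.89 + 518 + 57.921 = 734.81 kJ/kg
Q = ṁ·Δh = 2000 kg/h × 734.81 kJ/kg = 1.4696e+06 kJ/h
|Q| = 408.23 kW = 24494 kJ/min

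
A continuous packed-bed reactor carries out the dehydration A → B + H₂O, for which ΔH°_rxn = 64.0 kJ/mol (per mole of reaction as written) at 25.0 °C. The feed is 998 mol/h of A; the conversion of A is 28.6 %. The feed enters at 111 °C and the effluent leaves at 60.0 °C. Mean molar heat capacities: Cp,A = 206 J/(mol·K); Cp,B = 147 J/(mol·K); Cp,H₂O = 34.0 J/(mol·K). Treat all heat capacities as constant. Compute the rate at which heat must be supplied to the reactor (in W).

Q_in = 2090 W

Extent of reaction ξ = 0.286 × 998 = 285.43 mol/h
Reaction term: ξ·ΔH°_rxn = 285.43 × 64.0 = 18267 kJ/h
Sensible, feed 111→25 °C: -17681 kJ/h
Outlet flows (mol/h): A 712.57, B 285.43, H₂O 285.43
Sensible, products 25→60.0 °C: 6945.8 kJ/h
Q = ΔH = 7532.7 kJ/h = 2.0924 kW
Heat supplied = 2092.4 W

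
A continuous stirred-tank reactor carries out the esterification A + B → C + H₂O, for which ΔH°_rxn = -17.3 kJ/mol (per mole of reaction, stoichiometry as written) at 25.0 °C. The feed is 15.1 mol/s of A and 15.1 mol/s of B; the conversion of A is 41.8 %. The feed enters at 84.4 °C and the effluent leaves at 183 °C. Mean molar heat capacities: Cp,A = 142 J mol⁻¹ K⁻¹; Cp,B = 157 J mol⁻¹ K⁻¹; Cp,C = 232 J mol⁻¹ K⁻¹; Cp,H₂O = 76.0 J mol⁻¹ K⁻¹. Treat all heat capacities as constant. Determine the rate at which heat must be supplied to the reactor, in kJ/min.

Q_in = 20700 kJ/min

Extent of reaction ξ = 0.418 × 15.1 = 6.3118 mol/s
Reaction term: ξ·ΔH°_rxn = 6.3118 × -17.3 = -109.19 kJ/s
Sensible, feed 84.4→25 °C: -268.19 kJ/s
Outlet flows (mol/s): A 8.7882, B 8.7882, C 6.3118, H₂O 6.3118
Sensible, products 25→183 °C: 722.33 kJ/s
Q = ΔH = 344.95 kJ/s = 344.95 kW
Heat supplied = 20697 kJ/min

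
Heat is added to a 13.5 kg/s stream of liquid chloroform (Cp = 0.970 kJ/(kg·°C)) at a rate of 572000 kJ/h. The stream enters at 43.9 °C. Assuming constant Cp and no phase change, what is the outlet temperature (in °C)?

T_out = 56.0 °C

Q = 572000 kJ/h = 158.89 kJ/s
ΔT = Q/(ṁ·Cp) = 158.89/(13.5×0.970) = 12.134 K
T_out = 43.9 + 12.134 = 56.034 °C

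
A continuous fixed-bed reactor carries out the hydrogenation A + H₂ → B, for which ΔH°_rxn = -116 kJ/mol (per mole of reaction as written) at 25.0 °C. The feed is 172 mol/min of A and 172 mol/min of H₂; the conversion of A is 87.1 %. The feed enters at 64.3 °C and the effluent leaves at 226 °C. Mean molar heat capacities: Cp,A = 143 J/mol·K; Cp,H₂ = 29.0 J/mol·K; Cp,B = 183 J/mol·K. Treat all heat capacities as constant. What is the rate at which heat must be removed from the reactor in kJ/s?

Extent of reaction ξ = 0.871 × 172 = 149.81 mol/min
Reaction term: ξ·ΔH°_rxn = 149.81 × -116 = -17378 kJ/min
Sensible, feed 64.3→25 °C: -1162.7 kJ/min
Outlet flows (mol/min): A 22.188, H₂ 22.188, B 149.81
Sensible, products 25→226 °C: 6277.6 kJ/min
Q = ΔH = -12263 kJ/min = -204.39 kW
Heat removed = 204.39 kJ/s

Q_out = 204 kJ/s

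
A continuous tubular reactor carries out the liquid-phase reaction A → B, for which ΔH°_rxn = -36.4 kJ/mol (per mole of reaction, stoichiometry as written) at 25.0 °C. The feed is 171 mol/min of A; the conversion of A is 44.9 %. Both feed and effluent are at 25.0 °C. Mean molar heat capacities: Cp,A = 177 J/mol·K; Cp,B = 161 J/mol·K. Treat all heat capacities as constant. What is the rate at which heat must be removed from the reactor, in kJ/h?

Q_out = 168000 kJ/h

Extent of reaction ξ = 0.449 × 171 = 76.779 mol/min
Reaction term: ξ·ΔH°_rxn = 76.779 × -36.4 = -2794.8 kJ/min
Q = ΔH = -2794.8 kJ/min = -46.579 kW
Heat removed = 167690 kJ/h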